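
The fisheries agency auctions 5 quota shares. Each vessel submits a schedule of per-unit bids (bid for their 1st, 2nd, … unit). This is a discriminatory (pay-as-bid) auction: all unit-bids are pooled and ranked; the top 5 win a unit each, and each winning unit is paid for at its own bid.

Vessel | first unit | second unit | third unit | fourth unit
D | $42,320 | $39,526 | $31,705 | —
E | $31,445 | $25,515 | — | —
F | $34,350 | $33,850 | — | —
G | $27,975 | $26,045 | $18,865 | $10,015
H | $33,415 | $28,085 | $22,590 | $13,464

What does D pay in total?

Merging the schedules and taking the best 5: 42,320 (D-1), 39,526 (D-2), 34,350 (F-1), 33,850 (F-2), 33,415 (H-1)
Next rejected bid: $31,705 (not a price — pay-as-bid).
D's winning unit-bids: 42,320 + 39,526 = $81,846.

D pays $81,846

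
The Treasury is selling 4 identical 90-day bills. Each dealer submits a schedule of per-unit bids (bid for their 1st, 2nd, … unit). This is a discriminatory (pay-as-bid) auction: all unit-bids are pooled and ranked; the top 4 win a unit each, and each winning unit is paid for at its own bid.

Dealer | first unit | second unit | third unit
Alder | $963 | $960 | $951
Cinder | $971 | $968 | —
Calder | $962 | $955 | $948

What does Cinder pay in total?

All unit-bids, highest first — top 4: 971 (Cinder-1), 968 (Cinder-2), 963 (Alder-1), 962 (Calder-1)
Next rejected bid: $960 (not a price — pay-as-bid).
Cinder's winning unit-bids: 971 + 968 = $1,939.

Cinder pays $1,939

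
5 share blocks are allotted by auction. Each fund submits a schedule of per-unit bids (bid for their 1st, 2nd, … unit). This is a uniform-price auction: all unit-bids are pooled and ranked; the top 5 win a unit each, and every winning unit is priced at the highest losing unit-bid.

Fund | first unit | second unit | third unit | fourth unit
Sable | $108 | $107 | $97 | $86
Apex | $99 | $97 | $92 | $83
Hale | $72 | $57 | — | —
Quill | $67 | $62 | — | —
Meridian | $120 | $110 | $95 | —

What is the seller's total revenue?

Total revenue: $485

All unit-bids, highest first — top 5: 120 (Meridian-1), 110 (Meridian-2), 108 (Sable-1), 107 (Sable-2), 99 (Apex-1)
First bid not allocated: $97.
Allocation: Apex 1, Meridian 2, Sable 2. Every unit priced at $97.
Revenue = 5 × 97 = $485.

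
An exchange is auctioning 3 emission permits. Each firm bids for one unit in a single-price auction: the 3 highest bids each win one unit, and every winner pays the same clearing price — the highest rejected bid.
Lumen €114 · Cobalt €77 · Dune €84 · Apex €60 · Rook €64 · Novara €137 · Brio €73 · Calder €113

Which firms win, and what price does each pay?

Sorting: 137 (Novara), 114 (Lumen), 113 (Calder), 84 (Dune), 77 (Cobalt), …
The 3 highest are Novara, Lumen, Calder.
Clearing price = highest rejected bid = €84.

Novara, Lumen, Calder; each pays €84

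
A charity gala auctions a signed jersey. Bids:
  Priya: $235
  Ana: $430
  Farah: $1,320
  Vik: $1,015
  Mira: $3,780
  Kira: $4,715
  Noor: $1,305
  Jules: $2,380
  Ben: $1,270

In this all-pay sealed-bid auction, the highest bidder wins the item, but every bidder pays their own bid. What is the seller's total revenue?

Rule: the highest bidder wins the item, but every bidder pays their own bid.
Bids in order: 4,715 (Kira) > 3,780 (Mira) > 2,380 (Jules) > 1,320 (Farah) > 1,305 (Noor) > 1,270 (Ben) > …
Every bidder forfeits their bid regardless of winning.
Revenue = 235 + 430 + 1,320 + 1,015 + 3,780 + 4,715 + 1,305 + 2,380 + 1,270 = $16,450.

Total revenue: $16,450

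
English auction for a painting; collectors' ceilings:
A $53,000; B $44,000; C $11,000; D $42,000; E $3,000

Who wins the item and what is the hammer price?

A wins at $44,000

Sorting limits: 53,000 (A) > 44,000 (B) > 42,000 (D) > 11,000 (C) > 3,000 (E)
Once the price passes $44,000, only A is left; the hammer falls at B's limit of $44,000.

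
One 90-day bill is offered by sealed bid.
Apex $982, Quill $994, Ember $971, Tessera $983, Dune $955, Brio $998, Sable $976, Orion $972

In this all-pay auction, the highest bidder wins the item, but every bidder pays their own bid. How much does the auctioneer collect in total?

Total revenue: $7,831

Sorting bids: 998 (Brio) > 994 (Quill) > 983 (Tessera) > 982 (Apex) > 976 (Sable) > 972 (Orion) > …
Every bidder forfeits their bid regardless of winning.
Revenue = 982 + 994 + 971 + 983 + 955 + 998 + 976 + 972 = $7,831.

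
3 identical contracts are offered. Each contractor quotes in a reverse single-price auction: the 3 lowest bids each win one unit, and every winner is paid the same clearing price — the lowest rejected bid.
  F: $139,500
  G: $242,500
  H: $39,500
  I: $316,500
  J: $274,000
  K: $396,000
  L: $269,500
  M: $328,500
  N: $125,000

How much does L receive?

Sorting: 39,500 (H), 125,000 (N), 139,500 (F), 242,500 (G), 269,500 (L), …
Lowest 3: H, N, F.
Clearing price = lowest rejected bid = $242,500.
L does not win → is paid $0.

L is paid $0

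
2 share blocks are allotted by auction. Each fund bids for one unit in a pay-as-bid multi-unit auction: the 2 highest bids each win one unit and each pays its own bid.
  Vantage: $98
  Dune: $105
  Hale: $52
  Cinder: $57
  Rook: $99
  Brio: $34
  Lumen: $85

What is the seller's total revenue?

Total revenue: $204

Bids ranked high→low: 105 (Dune), 99 (Rook), 98 (Vantage), 85 (Lumen), …
The 2 highest are Dune, Rook.
Total revenue = 105 + 99 = $204.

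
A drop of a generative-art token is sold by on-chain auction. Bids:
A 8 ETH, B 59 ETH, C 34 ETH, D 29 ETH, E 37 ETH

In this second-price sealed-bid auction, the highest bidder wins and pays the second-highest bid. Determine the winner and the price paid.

Second-price sealed-bid auction: the highest bidder wins and pays the second-highest bid.
Bids ranked: 59 (B) > 37 (E) > 34 (C) > 29 (D) > 8 (A)
B wins with the highest bid; price is set by the runner-up at 37 ETH.

B pays 37 ETH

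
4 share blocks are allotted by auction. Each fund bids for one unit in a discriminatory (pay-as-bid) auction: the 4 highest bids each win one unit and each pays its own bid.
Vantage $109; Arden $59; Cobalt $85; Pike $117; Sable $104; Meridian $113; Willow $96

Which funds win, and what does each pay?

Sorting: 117 (Pike), 113 (Meridian), 109 (Vantage), 104 (Sable), 96 (Willow), 85 (Cobalt), …
The 4 highest are Pike, Meridian, Vantage, Sable.
Each winner pays its own bid: Pike $117, Meridian $113, Vantage $109, Sable $104.

Pike $117, Meridian $113, Vantage $109, Sable $104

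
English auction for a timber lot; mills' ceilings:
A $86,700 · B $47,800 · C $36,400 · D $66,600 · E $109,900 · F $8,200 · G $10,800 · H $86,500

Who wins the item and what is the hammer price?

E wins at $86,700

Limits ranked: 109,900 (E) > 86,700 (A) > 86,500 (H) > 66,600 (D) > 47,800 (B) > 36,400 (C) > …
A is the last rival to drop out, at $86,700; E remains and wins at that price.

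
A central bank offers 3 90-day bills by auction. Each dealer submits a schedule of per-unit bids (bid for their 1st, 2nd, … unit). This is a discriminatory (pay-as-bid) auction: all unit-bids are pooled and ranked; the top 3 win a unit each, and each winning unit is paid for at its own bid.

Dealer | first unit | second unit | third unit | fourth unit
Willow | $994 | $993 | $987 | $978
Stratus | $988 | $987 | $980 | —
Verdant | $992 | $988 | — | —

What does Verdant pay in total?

Merging the schedules and taking the best 3: 994 (Willow-1), 993 (Willow-2), 992 (Verdant-1)
Next rejected bid: $988 (not a price — pay-as-bid).
Verdant's winning unit-bids: 992 = $992.

Verdant pays $992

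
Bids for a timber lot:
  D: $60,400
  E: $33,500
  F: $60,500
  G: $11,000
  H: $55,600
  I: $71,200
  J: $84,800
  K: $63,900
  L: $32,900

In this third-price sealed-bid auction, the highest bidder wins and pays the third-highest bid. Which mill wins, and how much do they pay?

Third-price sealed-bid auction: the highest bidder wins and pays the third-highest bid.
Bids ranked: 84,800 (J) > 71,200 (I) > 63,900 (K) > 60,500 (F) > 60,400 (D) > 55,600 (H) > …
J wins; payment is bid #3 in the ranking = $63,900.

J pays $63,900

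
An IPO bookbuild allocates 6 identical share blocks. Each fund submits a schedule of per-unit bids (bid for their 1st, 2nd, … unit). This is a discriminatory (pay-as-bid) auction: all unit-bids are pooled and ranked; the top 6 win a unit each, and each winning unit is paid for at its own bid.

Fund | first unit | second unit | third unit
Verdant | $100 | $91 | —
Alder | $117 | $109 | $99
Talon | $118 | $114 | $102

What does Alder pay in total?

Pooled unit-bids ranked (top 6): 118 (Talon-1), 117 (Alder-1), 114 (Talon-2), 109 (Alder-2), 102 (Talon-3), 100 (Verdant-1)
Next rejected bid: $99 (not a price — pay-as-bid).
Alder's winning unit-bids: 117 + 109 = $226.

Alder pays $226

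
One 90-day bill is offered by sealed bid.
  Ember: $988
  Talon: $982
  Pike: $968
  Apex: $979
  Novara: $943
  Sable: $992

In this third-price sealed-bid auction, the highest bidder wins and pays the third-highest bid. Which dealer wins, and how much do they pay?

Third-price sealed-bid auction: the highest bidder wins and pays the third-highest bid.
Bids ranked: 992 (Sable) > 988 (Ember) > 982 (Talon) > 979 (Apex) > 968 (Pike) > 943 (Novara)
Sable is highest; pays the third-highest bid, $982.

Sable pays $982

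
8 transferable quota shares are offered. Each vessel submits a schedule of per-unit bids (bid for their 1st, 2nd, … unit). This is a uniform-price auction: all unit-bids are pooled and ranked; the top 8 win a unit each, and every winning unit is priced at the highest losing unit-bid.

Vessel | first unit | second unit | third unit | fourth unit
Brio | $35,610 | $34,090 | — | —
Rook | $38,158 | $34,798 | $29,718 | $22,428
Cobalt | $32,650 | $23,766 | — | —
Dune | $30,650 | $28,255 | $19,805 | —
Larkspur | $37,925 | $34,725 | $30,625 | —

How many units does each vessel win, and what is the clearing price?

Merging the schedules and taking the best 8: 38,158 (Rook-1), 37,925 (Larkspur-1), 35,610 (Brio-1), 34,798 (Rook-2), 34,725 (Larkspur-2), 34,090 (Brio-2), 32,650 (Cobalt-1), 30,650 (Dune-1)
The (k+1)-th unit-bid is $30,625.
Allocation: Brio 2, Cobalt 1, Dune 1, Larkspur 2, Rook 2.

Brio 2, Cobalt 1, Dune 1, Larkspur 2, Rook 2; clearing price $30,625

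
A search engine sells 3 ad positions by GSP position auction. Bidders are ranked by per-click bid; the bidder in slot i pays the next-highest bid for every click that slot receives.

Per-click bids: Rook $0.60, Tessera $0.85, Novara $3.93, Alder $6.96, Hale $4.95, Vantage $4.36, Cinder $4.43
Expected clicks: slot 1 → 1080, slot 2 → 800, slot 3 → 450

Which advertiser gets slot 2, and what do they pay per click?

Hale; $4.43 per click

Per-click bids in order: $6.96 (Alder) > $4.95 (Hale) > $4.43 (Cinder) > $4.36 (Vantage) > …
Slot 2 goes to the second-ranked bidder, Hale, who pays the next bid down: $4.43/click.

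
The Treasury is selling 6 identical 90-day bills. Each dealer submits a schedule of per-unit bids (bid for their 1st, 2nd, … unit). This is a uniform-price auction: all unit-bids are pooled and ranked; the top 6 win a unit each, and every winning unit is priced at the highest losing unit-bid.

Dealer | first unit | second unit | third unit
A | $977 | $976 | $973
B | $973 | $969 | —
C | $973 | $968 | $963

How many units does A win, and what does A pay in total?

Merging the schedules and taking the best 6: 977 (A-1), 976 (A-2), 973 (A-3), 973 (B-1), 973 (C-1), 969 (B-2)
The (k+1)-th unit-bid is $968.
A wins 3 unit(s) at $968 each.

A: 3 units, pays $2,904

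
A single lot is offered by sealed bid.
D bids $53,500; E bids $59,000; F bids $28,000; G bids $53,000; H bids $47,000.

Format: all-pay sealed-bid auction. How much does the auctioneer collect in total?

Total revenue: $240,500

Bids ranked: 59,000 (E) > 53,500 (D) > 53,000 (G) > 47,000 (H) > 28,000 (F)
Every bidder forfeits their bid regardless of winning.
Revenue = 53,500 + 59,000 + 28,000 + 53,000 + 47,000 = $240,500.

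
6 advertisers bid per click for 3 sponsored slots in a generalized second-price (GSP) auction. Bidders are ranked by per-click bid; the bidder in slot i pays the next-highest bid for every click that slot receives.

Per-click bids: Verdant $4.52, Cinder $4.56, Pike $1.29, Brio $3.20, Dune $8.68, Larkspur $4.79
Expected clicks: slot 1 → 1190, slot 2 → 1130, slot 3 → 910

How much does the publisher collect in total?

Total revenue: $14966.10

Ranked by bid: $8.68 (Dune) > $4.79 (Larkspur) > $4.56 (Cinder) > $4.52 (Verdant) > …
Slot 1: Dune pays $4.79 × 1190 = $5700.10
Slot 2: Larkspur pays $4.56 × 1130 = $5152.80
Slot 3: Cinder pays $4.52 × 910 = $4113.20
Total = $14966.10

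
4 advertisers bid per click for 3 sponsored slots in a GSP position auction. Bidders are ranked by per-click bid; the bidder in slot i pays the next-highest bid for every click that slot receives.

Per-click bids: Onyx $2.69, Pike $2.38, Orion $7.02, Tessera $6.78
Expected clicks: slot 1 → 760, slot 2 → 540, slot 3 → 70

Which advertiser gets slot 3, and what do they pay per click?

Onyx; $2.38 per click

Ranked by bid: $7.02 (Orion) > $6.78 (Tessera) > $2.69 (Onyx) > $2.38 (Pike)
Slot 3 goes to the third-ranked bidder, Onyx, who pays the next bid down: $2.38/click.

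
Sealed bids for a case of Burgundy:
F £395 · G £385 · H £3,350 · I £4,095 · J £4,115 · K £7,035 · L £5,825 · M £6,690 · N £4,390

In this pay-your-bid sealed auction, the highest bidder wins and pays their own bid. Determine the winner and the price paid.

Sorting bids: 7,035 (K) > 6,690 (M) > 5,825 (L) > 4,390 (N) > 4,115 (J) > 4,095 (I) > …
K has the highest bid and pays exactly that: £7,035.

K pays £7,035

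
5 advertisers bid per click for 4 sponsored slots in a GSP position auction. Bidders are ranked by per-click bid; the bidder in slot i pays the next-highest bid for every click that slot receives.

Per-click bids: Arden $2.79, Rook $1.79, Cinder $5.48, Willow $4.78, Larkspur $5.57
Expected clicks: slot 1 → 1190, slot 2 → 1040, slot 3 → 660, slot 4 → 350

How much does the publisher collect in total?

Total revenue: $13960.30

Sorting advertisers: $5.57 (Larkspur) > $5.48 (Cinder) > $4.78 (Willow) > $2.79 (Arden) > $1.79 (Rook)
Slot 1: Larkspur pays $5.48 × 1190 = $6521.20
Slot 2: Cinder pays $4.78 × 1040 = $4971.20
Slot 3: Willow pays $2.79 × 660 = $1841.40
Slot 4: Arden pays $1.79 × 350 = $626.50
Total = $13960.30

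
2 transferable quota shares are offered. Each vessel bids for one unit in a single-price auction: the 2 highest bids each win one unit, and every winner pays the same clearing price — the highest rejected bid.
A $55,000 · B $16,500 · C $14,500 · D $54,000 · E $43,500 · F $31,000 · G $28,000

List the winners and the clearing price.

A, D; each pays $43,500

Ordering the bids: 55,000 (A), 54,000 (D), 43,500 (E), 31,000 (F), …
The 2 highest are A, D.
Highest unsuccessful bid: $43,500 → clearing price.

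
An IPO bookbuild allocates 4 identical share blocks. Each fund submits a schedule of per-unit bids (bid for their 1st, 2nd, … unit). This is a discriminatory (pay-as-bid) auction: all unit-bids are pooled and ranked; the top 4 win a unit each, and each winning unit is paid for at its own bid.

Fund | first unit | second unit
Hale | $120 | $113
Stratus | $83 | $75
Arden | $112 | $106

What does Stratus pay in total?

All unit-bids, highest first — top 4: 120 (Hale-1), 113 (Hale-2), 112 (Arden-1), 106 (Arden-2)
Next rejected bid: $83 (not a price — pay-as-bid).
Stratus wins no units.

Stratus pays $0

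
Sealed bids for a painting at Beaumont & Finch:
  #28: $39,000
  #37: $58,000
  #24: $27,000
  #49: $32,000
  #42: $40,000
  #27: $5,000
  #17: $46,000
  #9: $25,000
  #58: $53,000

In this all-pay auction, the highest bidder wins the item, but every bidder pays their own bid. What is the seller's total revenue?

Bids in order: 58,000 (#37) > 53,000 (#58) > 46,000 (#17) > 40,000 (#42) > 39,000 (#28) > 32,000 (#49) > …
Every bidder forfeits their bid regardless of winning.
Revenue = 39,000 + 58,000 + 27,000 + 32,000 + 40,000 + 5,000 + 46,000 + 25,000 + 53,000 = $325,000.

Total revenue: $325,000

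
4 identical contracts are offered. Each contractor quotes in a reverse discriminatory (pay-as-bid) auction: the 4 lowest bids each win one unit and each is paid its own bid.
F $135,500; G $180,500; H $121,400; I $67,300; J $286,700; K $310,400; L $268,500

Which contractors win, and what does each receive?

Ordering the bids: 67,300 (I), 121,400 (H), 135,500 (F), 180,500 (G), 268,500 (L), 286,700 (J), …
The 4 lowest are I, H, F, G.
Each winner is paid its own bid: I $67,300, H $121,400, F $135,500, G $180,500.

I $67,300, H $121,400, F $135,500, G $180,500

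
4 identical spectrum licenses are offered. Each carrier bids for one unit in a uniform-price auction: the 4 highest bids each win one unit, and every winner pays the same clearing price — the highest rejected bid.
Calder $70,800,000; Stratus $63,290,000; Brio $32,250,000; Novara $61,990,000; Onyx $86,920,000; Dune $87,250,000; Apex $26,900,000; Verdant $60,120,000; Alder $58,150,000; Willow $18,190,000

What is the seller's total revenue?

Total revenue: $247,960,000

Bids ranked high→low: 87,250,000 (Dune), 86,920,000 (Onyx), 70,800,000 (Calder), 63,290,000 (Stratus), 61,990,000 (Novara), 60,120,000 (Verdant), …
Top 4: Dune, Onyx, Calder, Stratus.
Highest unsuccessful bid: $61,990,000 → clearing price.
Total revenue = 4 × $61,990,000 = $247,960,000.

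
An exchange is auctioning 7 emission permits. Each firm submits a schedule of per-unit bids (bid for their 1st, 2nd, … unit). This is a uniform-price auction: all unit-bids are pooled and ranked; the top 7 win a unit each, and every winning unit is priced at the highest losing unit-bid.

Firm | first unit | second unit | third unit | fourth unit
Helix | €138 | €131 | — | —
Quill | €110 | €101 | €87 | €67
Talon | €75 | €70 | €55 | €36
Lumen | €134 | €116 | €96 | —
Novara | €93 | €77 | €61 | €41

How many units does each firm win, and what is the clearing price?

Merging the schedules and taking the best 7: 138 (Helix-1), 134 (Lumen-1), 131 (Helix-2), 116 (Lumen-2), 110 (Quill-1), 101 (Quill-2), 96 (Lumen-3)
First bid not allocated: €93.
Allocation: Helix 2, Lumen 3, Quill 2.

Helix 2, Lumen 3, Quill 2; clearing price €93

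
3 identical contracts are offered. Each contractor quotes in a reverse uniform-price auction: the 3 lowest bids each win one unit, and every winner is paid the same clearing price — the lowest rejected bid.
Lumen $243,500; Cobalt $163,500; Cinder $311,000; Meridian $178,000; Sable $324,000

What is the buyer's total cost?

Ordering the bids: 163,500 (Cobalt), 178,000 (Meridian), 243,500 (Lumen), 311,000 (Cinder), 324,000 (Sable)
Lowest 3: Cobalt, Meridian, Lumen.
Clearing price = lowest rejected bid = $311,000.
Total cost = 3 × $311,000 = $933,000.

Total cost: $933,000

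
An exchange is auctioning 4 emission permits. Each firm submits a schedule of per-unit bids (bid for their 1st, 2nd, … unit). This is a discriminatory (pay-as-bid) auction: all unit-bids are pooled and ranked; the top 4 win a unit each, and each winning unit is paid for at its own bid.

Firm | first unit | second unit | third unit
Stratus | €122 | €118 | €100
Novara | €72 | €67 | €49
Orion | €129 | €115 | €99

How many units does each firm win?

Orion 2, Stratus 2

All unit-bids, highest first — top 4: 129 (Orion-1), 122 (Stratus-1), 118 (Stratus-2), 115 (Orion-2)
Next rejected bid: €100 (not a price — pay-as-bid).
Allocation: Orion 2, Stratus 2.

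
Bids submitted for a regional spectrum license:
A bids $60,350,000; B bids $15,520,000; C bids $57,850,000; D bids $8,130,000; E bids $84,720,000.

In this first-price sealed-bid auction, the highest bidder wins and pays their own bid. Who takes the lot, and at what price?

E pays $84,720,000

First-price sealed-bid auction: the highest bidder wins and pays their own bid.
Bids ranked: 84,720,000 (E) > 60,350,000 (A) > 57,850,000 (C) > 15,520,000 (B) > 8,130,000 (D)
E is highest → pays own bid, $84,720,000.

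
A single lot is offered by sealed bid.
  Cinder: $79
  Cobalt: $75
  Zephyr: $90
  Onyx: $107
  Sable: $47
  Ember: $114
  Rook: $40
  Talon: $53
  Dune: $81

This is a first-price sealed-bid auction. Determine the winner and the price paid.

Bids in order: 114 (Ember) > 107 (Onyx) > 90 (Zephyr) > 81 (Dune) > 79 (Cinder) > 75 (Cobalt) > …
Ember is highest → pays own bid, $114.

Ember pays $114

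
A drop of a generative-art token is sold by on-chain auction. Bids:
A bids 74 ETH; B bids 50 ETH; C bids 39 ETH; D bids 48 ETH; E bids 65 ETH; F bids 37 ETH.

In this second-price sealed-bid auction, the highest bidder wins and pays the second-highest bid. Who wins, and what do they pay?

A pays 65 ETH

Rule: the highest bidder wins and pays the second-highest bid.
Bids in order: 74 (A) > 65 (E) > 50 (B) > 48 (D) > 39 (C) > 37 (F)
A is highest; pays the second-highest bid, 65 ETH.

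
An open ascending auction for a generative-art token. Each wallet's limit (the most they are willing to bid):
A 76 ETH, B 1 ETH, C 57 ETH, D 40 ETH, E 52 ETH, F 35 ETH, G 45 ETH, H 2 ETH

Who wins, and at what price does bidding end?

Sorting limits: 76 (A) > 57 (C) > 52 (E) > 45 (G) > 40 (D) > 35 (F) > …
Once the price passes 57 ETH, only A is left; the hammer falls at C's limit of 57 ETH.

A wins at 57 ETH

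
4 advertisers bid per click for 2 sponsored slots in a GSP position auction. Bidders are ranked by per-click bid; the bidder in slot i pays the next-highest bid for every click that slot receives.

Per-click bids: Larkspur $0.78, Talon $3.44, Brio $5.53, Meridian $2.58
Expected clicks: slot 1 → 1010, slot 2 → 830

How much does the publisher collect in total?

Total revenue: $5615.80

Per-click bids in order: $5.53 (Brio) > $3.44 (Talon) > $2.58 (Meridian) > …
Slot 1: Brio pays $3.44 × 1010 = $3474.40
Slot 2: Talon pays $2.58 × 830 = $2141.40
Total = $5615.80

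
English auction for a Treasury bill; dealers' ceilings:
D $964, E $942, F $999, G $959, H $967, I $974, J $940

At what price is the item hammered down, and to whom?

F wins at $974

Open ascending-bid auction: the price rises until one bidder remains; the winner pays the price at which the last rival dropped out.
Limits ranked: 999 (F) > 974 (I) > 967 (H) > 964 (D) > 959 (G) > 942 (E) > …
Once the price passes $974, only F is left; the hammer falls at I's limit of $974.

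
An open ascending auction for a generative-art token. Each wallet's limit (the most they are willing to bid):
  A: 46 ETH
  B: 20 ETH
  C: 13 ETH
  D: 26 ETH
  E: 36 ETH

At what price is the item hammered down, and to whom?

Limits in order: 46 (A) > 36 (E) > 26 (D) > 20 (B) > 13 (C)
Once the price passes 36 ETH, only A is left; the hammer falls at E's limit of 36 ETH.

A wins at 36 ETH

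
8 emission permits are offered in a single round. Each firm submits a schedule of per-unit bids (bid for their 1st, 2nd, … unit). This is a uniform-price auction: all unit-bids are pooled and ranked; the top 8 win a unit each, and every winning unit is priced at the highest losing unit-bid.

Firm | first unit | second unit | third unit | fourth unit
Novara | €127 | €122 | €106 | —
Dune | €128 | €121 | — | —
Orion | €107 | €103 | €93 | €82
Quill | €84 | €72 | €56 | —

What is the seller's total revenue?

Total revenue: €672

Pooled unit-bids ranked (top 8): 128 (Dune-1), 127 (Novara-1), 122 (Novara-2), 121 (Dune-2), 107 (Orion-1), 106 (Novara-3), 103 (Orion-2), 93 (Orion-3)
The (k+1)-th unit-bid is €84.
Allocation: Dune 2, Novara 3, Orion 3. Every unit priced at €84.
Revenue = 8 × 84 = €672.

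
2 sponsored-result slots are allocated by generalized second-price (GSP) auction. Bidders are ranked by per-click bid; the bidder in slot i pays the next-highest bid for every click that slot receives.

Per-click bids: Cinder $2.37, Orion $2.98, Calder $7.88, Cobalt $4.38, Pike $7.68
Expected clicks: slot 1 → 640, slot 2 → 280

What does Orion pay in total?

Orion pays $0.00

Per-click bids in order: $7.88 (Calder) > $7.68 (Pike) > $4.38 (Cobalt) > …
Orion ranks below slot 2 → no slot, pays nothing.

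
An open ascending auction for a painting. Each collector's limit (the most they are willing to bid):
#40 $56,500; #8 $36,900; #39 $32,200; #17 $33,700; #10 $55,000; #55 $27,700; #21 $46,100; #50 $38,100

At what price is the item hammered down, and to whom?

#40 wins at $55,000

Rule: the price rises until one bidder remains; the winner pays the price at which the last rival dropped out.
Limits ranked: 56,500 (#40) > 55,000 (#10) > 46,100 (#21) > 38,100 (#50) > 36,900 (#8) > 33,700 (#17) > …
#10 is the last rival to drop out, at $55,000; #40 remains and wins at that price.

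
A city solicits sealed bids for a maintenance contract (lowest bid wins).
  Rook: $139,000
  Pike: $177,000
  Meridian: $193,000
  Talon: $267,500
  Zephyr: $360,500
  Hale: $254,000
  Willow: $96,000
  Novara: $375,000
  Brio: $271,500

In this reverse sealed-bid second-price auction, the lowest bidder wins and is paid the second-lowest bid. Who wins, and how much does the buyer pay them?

Rule: the lowest bidder wins and is paid the second-lowest bid.
Bids in order: 96,000 (Willow) < 139,000 (Rook) < 177,000 (Pike) < 193,000 (Meridian) < 254,000 (Hale) < 267,500 (Talon) < …
Second-price: Willow is paid Rook's bid of $139,000.

Willow is paid $139,000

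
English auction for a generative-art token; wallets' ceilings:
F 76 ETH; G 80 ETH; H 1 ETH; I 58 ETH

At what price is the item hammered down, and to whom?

G wins at 76 ETH

Sorting limits: 80 (G) > 76 (F) > 58 (I) > 1 (H)
F is the last rival to drop out, at 76 ETH; G remains and wins at that price.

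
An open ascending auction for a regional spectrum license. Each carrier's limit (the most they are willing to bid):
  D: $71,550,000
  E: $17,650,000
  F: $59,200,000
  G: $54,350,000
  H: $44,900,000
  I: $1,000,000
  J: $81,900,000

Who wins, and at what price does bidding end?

J wins at $71,550,000

Limits in order: 81,900,000 (J) > 71,550,000 (D) > 59,200,000 (F) > 54,350,000 (G) > 44,900,000 (H) > 17,650,000 (E) > …
Once the price passes $71,550,000, only J is left; the hammer falls at D's limit of $71,550,000.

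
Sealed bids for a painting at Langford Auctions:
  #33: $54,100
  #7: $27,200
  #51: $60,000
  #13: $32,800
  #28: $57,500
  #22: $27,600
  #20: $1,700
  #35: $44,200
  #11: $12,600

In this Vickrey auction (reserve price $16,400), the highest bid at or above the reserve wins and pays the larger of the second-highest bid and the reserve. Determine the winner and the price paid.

#51 pays $57,500

Vickrey auction (reserve price $16,400): the highest bid at or above the reserve wins and pays the larger of the second-highest bid and the reserve.
Bids ranked: 60,000 (#51) > 57,500 (#28) > 54,100 (#33) > 44,200 (#35) > 32,800 (#13) > 27,600 (#22) > …
Highest eligible bid: #51 at $60,000.
Second-highest bid $57,500 exceeds the reserve $16,400 → payment $57,500.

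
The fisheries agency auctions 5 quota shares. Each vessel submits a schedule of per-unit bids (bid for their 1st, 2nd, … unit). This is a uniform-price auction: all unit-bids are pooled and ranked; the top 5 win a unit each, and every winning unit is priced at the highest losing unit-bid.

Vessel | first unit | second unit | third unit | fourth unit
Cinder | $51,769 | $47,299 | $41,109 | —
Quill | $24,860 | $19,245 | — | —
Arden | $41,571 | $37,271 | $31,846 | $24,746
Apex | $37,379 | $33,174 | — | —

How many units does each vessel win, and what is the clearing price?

All unit-bids, highest first — top 5: 51,769 (Cinder-1), 47,299 (Cinder-2), 41,571 (Arden-1), 41,109 (Cinder-3), 37,379 (Apex-1)
First bid not allocated: $37,271.
Allocation: Apex 1, Arden 1, Cinder 3.

Apex 1, Arden 1, Cinder 3; clearing price $37,271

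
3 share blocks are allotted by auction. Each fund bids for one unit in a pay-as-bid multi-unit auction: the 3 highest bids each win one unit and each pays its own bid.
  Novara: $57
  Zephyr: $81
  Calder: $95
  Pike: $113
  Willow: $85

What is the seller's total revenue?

Ordering the bids: 113 (Pike), 95 (Calder), 85 (Willow), 81 (Zephyr), 57 (Novara)
The 3 highest are Pike, Calder, Willow.
Total revenue = 113 + 95 + 85 = $293.

Total revenue: $293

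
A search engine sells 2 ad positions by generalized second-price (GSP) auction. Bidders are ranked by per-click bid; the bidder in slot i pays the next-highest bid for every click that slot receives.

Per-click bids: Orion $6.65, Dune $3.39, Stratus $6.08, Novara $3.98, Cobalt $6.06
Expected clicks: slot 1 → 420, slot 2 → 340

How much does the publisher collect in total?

Ranked by bid: $6.65 (Orion) > $6.08 (Stratus) > $6.06 (Cobalt) > …
Slot 1: Orion pays $6.08 × 420 = $2553.60
Slot 2: Stratus pays $6.06 × 340 = $2060.40
Total = $4614.00

Total revenue: $4614.00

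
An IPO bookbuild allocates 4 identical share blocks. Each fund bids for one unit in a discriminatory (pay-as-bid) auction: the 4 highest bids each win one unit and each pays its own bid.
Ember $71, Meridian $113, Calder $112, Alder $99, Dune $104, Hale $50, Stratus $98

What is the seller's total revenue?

Total revenue: $428

Ordering the bids: 113 (Meridian), 112 (Calder), 104 (Dune), 99 (Alder), 98 (Stratus), 71 (Ember), …
Winners (4 units): Meridian, Calder, Dune, Alder.
Total revenue = 113 + 112 + 104 + 99 = $428.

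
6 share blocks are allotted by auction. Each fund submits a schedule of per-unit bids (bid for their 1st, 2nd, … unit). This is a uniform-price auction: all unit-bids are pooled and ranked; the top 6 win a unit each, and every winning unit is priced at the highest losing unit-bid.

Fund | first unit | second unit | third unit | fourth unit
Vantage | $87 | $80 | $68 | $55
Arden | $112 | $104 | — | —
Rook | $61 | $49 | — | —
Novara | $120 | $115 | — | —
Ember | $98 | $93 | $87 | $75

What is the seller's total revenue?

Total revenue: $522

Pooled unit-bids ranked (top 6): 120 (Novara-1), 115 (Novara-2), 112 (Arden-1), 104 (Arden-2), 98 (Ember-1), 93 (Ember-2)
Highest rejected unit-bid = $87.
Allocation: Arden 2, Ember 2, Novara 2. Every unit priced at $87.
Revenue = 6 × 87 = $522.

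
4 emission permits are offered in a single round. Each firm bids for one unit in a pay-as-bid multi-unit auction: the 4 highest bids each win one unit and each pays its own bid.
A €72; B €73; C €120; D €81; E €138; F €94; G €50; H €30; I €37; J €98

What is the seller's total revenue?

Total revenue: €450

Sorting: 138 (E), 120 (C), 98 (J), 94 (F), 81 (D), 73 (B), …
The 4 highest are E, C, J, F.
Total revenue = 138 + 120 + 98 + 94 = €450.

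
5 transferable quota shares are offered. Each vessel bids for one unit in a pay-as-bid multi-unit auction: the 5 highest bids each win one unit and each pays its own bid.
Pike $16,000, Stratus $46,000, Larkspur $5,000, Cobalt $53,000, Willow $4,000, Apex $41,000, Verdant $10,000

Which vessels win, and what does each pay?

Bids ranked high→low: 53,000 (Cobalt), 46,000 (Stratus), 41,000 (Apex), 16,000 (Pike), 10,000 (Verdant), 5,000 (Larkspur), 4,000 (Willow)
The 5 highest are Cobalt, Stratus, Apex, Pike, Verdant.
Each winner pays its own bid: Cobalt $53,000, Stratus $46,000, Apex $41,000, Pike $16,000, Verdant $10,000.

Cobalt $53,000, Stratus $46,000, Apex $41,000, Pike $16,000, Verdant $10,000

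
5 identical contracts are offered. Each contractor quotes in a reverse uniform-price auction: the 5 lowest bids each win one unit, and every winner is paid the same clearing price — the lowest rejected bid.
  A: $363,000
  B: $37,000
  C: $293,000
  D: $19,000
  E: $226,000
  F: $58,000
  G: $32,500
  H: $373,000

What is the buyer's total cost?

Total cost: $1,465,000

Ordering the bids: 19,000 (D), 32,500 (G), 37,000 (B), 58,000 (F), 226,000 (E), 293,000 (C), 363,000 (A), …
Lowest 5: D, G, B, F, E.
First losing bid is C's $293,000, which sets the uniform price.
Total cost = 5 × $293,000 = $1,465,000.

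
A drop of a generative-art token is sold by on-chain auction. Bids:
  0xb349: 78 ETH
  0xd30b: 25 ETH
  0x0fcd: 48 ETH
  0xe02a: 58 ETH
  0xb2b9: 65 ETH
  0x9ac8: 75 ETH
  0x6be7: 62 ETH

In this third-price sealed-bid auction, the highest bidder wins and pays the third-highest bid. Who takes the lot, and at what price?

Bids ranked: 78 (0xb349) > 75 (0x9ac8) > 65 (0xb2b9) > 62 (0x6be7) > 58 (0xe02a) > 48 (0x0fcd) > …
0xb349 is highest; pays the third-highest bid, 65 ETH.

0xb349 pays 65 ETH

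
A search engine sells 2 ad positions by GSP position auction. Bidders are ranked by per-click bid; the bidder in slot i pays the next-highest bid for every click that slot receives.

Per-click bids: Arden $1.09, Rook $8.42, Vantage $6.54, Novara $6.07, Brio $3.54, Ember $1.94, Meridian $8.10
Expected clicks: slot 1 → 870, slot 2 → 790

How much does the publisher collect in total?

Ranked by bid: $8.42 (Rook) > $8.10 (Meridian) > $6.54 (Vantage) > …
Slot 1: Rook pays $8.10 × 870 = $7047.00
Slot 2: Meridian pays $6.54 × 790 = $5166.60
Total = $12213.60

Total revenue: $12213.60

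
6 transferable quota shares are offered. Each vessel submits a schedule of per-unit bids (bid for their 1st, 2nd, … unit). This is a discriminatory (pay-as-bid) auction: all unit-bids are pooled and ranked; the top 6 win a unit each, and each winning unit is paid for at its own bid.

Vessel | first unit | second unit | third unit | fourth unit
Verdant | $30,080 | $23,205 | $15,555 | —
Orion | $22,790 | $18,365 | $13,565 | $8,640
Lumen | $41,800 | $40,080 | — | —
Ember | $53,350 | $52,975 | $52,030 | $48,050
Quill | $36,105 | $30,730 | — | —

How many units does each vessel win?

Ember 4, Lumen 2

Pooled unit-bids ranked (top 6): 53,350 (Ember-1), 52,975 (Ember-2), 52,030 (Ember-3), 48,050 (Ember-4), 41,800 (Lumen-1), 40,080 (Lumen-2)
Next rejected bid: $36,105 (not a price — pay-as-bid).
Allocation: Ember 4, Lumen 2.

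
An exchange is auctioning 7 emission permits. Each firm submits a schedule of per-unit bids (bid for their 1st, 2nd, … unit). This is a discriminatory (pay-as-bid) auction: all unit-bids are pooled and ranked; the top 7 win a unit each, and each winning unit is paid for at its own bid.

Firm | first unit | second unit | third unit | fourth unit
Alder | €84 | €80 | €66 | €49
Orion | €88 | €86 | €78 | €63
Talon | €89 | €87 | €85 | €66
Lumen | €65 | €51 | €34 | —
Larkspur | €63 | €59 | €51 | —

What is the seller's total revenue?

Pooled unit-bids ranked (top 7): 89 (Talon-1), 88 (Orion-1), 87 (Talon-2), 86 (Orion-2), 85 (Talon-3), 84 (Alder-1), 80 (Alder-2)
Next rejected bid: €78 (not a price — pay-as-bid).
Each winning unit pays its own bid.
Revenue = 89 + 88 + 87 + 86 + 85 + 84 + 80 = €599.

Total revenue: €599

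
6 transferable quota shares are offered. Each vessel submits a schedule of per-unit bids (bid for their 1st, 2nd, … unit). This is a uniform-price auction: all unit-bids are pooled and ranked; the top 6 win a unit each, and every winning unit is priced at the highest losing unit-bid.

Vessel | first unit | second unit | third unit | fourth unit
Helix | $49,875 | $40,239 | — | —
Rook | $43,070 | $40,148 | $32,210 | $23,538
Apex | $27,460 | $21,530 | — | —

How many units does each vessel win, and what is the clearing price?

Apex 1, Helix 2, Rook 3; clearing price $23,538

Pooled unit-bids ranked (top 6): 49,875 (Helix-1), 43,070 (Rook-1), 40,239 (Helix-2), 40,148 (Rook-2), 32,210 (Rook-3), 27,460 (Apex-1)
First bid not allocated: $23,538.
Allocation: Apex 1, Helix 2, Rook 3.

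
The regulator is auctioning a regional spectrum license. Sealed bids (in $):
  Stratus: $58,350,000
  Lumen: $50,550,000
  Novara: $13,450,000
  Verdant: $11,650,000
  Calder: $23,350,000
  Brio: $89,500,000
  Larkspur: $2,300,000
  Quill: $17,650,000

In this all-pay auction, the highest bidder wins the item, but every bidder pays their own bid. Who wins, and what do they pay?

Brio pays $89,500,000

Bids in order: 89,500,000 (Brio) > 58,350,000 (Stratus) > 50,550,000 (Lumen) > 23,350,000 (Calder) > 17,650,000 (Quill) > 13,450,000 (Novara) > …
Brio wins with the top bid; all bids are sunk regardless.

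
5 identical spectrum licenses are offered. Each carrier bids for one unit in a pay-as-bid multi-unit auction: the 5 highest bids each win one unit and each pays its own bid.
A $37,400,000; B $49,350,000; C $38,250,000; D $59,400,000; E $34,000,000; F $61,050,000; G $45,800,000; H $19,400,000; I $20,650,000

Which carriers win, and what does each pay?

F $61,050,000, D $59,400,000, B $49,350,000, G $45,800,000, C $38,250,000

Ordering the bids: 61,050,000 (F), 59,400,000 (D), 49,350,000 (B), 45,800,000 (G), 38,250,000 (C), 37,400,000 (A), 34,000,000 (E), …
The 5 highest are F, D, B, G, C.
Each winner pays its own bid: F $61,050,000, D $59,400,000, B $49,350,000, G $45,800,000, C $38,250,000.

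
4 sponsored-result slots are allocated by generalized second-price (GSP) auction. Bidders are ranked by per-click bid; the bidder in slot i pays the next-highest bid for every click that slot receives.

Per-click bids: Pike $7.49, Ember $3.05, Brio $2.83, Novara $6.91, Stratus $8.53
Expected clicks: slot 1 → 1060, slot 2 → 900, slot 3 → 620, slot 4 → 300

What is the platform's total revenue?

Total revenue: $16898.40

Ranked by bid: $8.53 (Stratus) > $7.49 (Pike) > $6.91 (Novara) > $3.05 (Ember) > $2.83 (Brio)
Slot 1: Stratus pays $7.49 × 1060 = $7939.40
Slot 2: Pike pays $6.91 × 900 = $6219.00
Slot 3: Novara pays $3.05 × 620 = $1891.00
Slot 4: Ember pays $2.83 × 300 = $849.00
Total = $16898.40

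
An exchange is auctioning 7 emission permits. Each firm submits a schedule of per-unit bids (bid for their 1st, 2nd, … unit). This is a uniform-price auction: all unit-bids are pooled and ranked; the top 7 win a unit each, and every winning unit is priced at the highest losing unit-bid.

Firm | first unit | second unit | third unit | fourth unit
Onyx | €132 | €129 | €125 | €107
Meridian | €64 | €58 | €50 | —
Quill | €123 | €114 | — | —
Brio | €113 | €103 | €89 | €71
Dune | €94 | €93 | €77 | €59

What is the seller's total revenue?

Pooled unit-bids ranked (top 7): 132 (Onyx-1), 129 (Onyx-2), 125 (Onyx-3), 123 (Quill-1), 114 (Quill-2), 113 (Brio-1), 107 (Onyx-4)
Highest rejected unit-bid = €103.
Allocation: Brio 1, Onyx 4, Quill 2. Every unit priced at €103.
Revenue = 7 × 103 = €721.

Total revenue: €721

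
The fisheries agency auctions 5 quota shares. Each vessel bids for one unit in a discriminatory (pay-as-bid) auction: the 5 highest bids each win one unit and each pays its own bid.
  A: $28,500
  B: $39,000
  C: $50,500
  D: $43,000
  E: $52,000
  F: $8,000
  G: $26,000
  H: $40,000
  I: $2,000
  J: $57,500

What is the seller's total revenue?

Ordering the bids: 57,500 (J), 52,000 (E), 50,500 (C), 43,000 (D), 40,000 (H), 39,000 (B), 28,500 (A), …
Winners (5 units): J, E, C, D, H.
Total revenue = 57,500 + 52,000 + 50,500 + 43,000 + 40,000 = $243,000.

Total revenue: $243,000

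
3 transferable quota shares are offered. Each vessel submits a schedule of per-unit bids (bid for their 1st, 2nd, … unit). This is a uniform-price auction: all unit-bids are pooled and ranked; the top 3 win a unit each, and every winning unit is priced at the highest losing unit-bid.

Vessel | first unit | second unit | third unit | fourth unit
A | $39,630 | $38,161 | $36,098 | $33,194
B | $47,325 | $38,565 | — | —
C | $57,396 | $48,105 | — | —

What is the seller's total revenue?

Total revenue: $118,890

Pooled unit-bids ranked (top 3): 57,396 (C-1), 48,105 (C-2), 47,325 (B-1)
The (k+1)-th unit-bid is $39,630.
Allocation: B 1, C 2. Every unit priced at $39,630.
Revenue = 3 × 39,630 = $118,890.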